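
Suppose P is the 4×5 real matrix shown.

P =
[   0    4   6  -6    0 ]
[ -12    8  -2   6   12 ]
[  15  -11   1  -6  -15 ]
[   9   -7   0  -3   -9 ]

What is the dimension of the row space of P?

Row reduce to echelon form.
Swap R1 ↔ R2
R3 ← R3 + (5/4)·R1: [0, -1, -3/2, 3/2, 0]
R4 ← R4 + (3/4)·R1: [0, -1, -3/2, 3/2, 0]
R3 ← R3 + (1/4)·R2: [0, 0, 0, 0, 0]
R4 ← R4 + (1/4)·R2: [0, 0, 0, 0, 0]
Echelon form has 2 nonzero rows, so rank(P) = 2.
The row space has dimension equal to the rank: 2.

2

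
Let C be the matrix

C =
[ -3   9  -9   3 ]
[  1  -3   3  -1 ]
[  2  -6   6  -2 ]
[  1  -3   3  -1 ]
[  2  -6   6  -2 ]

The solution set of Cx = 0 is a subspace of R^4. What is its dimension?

3

Row reduce to echelon form.
R2 ← R2 + (1/3)·R1: [0, 0, 0, 0]
R3 ← R3 + (2/3)·R1: [0, 0, 0, 0]
R4 ← R4 + (1/3)·R1: [0, 0, 0, 0]
R5 ← R5 + (2/3)·R1: [0, 0, 0, 0]
1 nonzero row, so rank(C) = 1.
C has 4 columns; by rank–nullity, nullity = 4 − 1 = 3.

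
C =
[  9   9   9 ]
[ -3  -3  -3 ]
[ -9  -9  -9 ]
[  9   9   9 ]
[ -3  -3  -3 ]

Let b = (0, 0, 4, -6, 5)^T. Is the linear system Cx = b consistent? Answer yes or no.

no

Row reduce the augmented matrix [C | b].
R2 ← R2 + (1/3)·R1: [0, 0, 0, 0]
R3 ← R3 + R1: [0, 0, 0, 4]
R4 ← R4 − R1: [0, 0, 0, -6]
R5 ← R5 + (1/3)·R1: [0, 0, 0, 5]
Swap R2 ↔ R3
R4 ← R4 + (3/2)·R2: [0, 0, 0, 0]
R5 ← R5 − (5/4)·R2: [0, 0, 0, 0]
The echelon form has 2 nonzero rows; the last pivot sits in the augmented column, so rank(C) = 1 but rank([C|b]) = 2.
Since the ranks differ, the system is inconsistent.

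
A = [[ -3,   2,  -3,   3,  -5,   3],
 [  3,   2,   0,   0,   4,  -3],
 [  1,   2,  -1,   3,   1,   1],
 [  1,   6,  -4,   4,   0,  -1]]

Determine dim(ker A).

3

Row reduce to echelon form.
R2 ← R2 + R1: [0, 4, -3, 3, -1, 0]
R3 ← R3 + (1/3)·R1: [0, 8/3, -2, 4, -2/3, 2]
R4 ← R4 + (1/3)·R1: [0, 20/3, -5, 5, -5/3, 0]
R3 ← R3 − (2/3)·R2: [0, 0, 0, 2, 0, 2]
R4 ← R4 − (5/3)·R2: [0, 0, 0, 0, 0, 0]
3 nonzero rows, so rank(A) = 3.
A has 6 columns; by rank–nullity, nullity = 6 − 3 = 3.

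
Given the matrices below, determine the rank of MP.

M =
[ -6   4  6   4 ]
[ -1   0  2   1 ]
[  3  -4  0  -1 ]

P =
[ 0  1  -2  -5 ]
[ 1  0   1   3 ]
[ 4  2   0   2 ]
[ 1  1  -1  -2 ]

First compute MP:
[[ 32,  10,  12,  46],
 [  9,   4,   1,   7],
 [ -5,   2,  -9, -25]]
Now row reduce the product.
R2 ← R2 − (9/32)·R1: [0, 19/16, -19/8, -95/16]
R3 ← R3 + (5/32)·R1: [0, 57/16, -57/8, -285/16]
R3 ← R3 − (3)·R2: [0, 0, 0, 0]
2 nonzero rows, so rank(MP) = 2.

2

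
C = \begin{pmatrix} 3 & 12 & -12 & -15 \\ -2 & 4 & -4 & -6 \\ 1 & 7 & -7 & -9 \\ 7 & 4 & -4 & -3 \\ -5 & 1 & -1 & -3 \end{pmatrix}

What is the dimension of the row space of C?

Row reduce to echelon form.
R2 ← R2 + (2/3)·R1: [0, 12, -12, -16]
R3 ← R3 − (1/3)·R1: [0, 3, -3, -4]
R4 ← R4 − (7/3)·R1: [0, -24, 24, 32]
R5 ← R5 + (5/3)·R1: [0, 21, -21, -28]
R3 ← R3 − (1/4)·R2: [0, 0, 0, 0]
R4 ← R4 + (2)·R2: [0, 0, 0, 0]
R5 ← R5 − (7/4)·R2: [0, 0, 0, 0]
Echelon form has 2 nonzero rows, so rank(C) = 2.
The row space has dimension equal to the rank: 2.

2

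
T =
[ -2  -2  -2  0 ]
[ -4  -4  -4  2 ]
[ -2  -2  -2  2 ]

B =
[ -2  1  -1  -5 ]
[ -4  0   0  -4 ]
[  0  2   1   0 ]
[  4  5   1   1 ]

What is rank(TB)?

2

First compute TB:
[[ 12,  -6,   0,  18],
 [ 32,  -2,   2,  38],
 [ 20,   4,   2,  20]]
Now row reduce the product.
R2 ← R2 − (8/3)·R1: [0, 14, 2, -10]
R3 ← R3 − (5/3)·R1: [0, 14, 2, -10]
R3 ← R3 − R2: [0, 0, 0, 0]
2 nonzero rows, so rank(TB) = 2.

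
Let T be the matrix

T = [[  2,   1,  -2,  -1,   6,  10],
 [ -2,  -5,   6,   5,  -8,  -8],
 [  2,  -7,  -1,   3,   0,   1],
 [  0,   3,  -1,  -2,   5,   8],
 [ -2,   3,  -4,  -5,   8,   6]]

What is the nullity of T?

Row reduce to echelon form.
R2 ← R2 + R1: [0, -4, 4, 4, -2, 2]
R3 ← R3 − R1: [0, -8, 1, 4, -6, -9]
R5 ← R5 + R1: [0, 4, -6, -6, 14, 16]
R3 ← R3 − (2)·R2: [0, 0, -7, -4, -2, -13]
R4 ← R4 + (3/4)·R2: [0, 0, 2, 1, 7/2, 19/2]
R5 ← R5 + R2: [0, 0, -2, -2, 12, 18]
R4 ← R4 + (2/7)·R3: [0, 0, 0, -1/7, 41/14, 81/14]
R5 ← R5 − (2/7)·R3: [0, 0, 0, -6/7, 88/7, 152/7]
R5 ← R5 − (6)·R4: [0, 0, 0, 0, -5, -13]
5 nonzero rows, so rank(T) = 5.
T has 6 columns; by rank–nullity, nullity = 6 − 5 = 1.

1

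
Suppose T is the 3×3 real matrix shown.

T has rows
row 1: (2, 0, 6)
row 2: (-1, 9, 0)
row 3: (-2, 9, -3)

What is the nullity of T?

1

Row reduce to echelon form.
R2 ← R2 + (1/2)·R1: [0, 9, 3]
R3 ← R3 + R1: [0, 9, 3]
R3 ← R3 − R2: [0, 0, 0]
2 nonzero rows, so rank(T) = 2.
T has 3 columns; by rank–nullity, nullity = 3 − 2 = 1.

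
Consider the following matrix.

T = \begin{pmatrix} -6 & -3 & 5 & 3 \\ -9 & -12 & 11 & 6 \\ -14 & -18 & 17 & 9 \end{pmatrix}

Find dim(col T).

3

Row reduce to echelon form.
R2 ← R2 − (3/2)·R1: [0, -15/2, 7/2, 3/2]
R3 ← R3 − (7/3)·R1: [0, -11, 16/3, 2]
R3 ← R3 − (22/15)·R2: [0, 0, 1/5, -1/5]
Echelon form has 3 nonzero rows, so rank(T) = 3.
The column space has dimension equal to the rank: 3.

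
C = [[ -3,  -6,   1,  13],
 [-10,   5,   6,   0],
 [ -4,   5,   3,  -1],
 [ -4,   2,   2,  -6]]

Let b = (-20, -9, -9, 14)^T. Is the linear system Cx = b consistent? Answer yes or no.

Row reduce the augmented matrix [C | b].
R2 ← R2 − (10/3)·R1: [0, 25, 8/3, -130/3, 173/3]
R3 ← R3 − (4/3)·R1: [0, 13, 5/3, -55/3, 53/3]
R4 ← R4 − (4/3)·R1: [0, 10, 2/3, -70/3, 122/3]
R3 ← R3 − (13/25)·R2: [0, 0, 7/25, 21/5, -308/25]
R4 ← R4 − (2/5)·R2: [0, 0, -2/5, -6, 88/5]
R4 ← R4 + (10/7)·R3: [0, 0, 0, 0, 0]
The echelon form has 3 nonzero rows, and every pivot lies in the first 4 columns, so rank(C) = rank([C|b]) = 3.
The system is consistent.

yes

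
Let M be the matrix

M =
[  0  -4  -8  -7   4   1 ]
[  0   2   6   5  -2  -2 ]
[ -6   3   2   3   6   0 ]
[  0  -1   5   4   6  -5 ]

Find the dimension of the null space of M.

2

Row reduce to echelon form.
Swap R1 ↔ R3
R3 ← R3 + (2)·R2: [0, 0, 4, 3, 0, -3]
R4 ← R4 + (1/2)·R2: [0, 0, 8, 13/2, 5, -6]
R4 ← R4 − (2)·R3: [0, 0, 0, 1/2, 5, 0]
4 nonzero rows, so rank(M) = 4.
M has 6 columns; by rank–nullity, nullity = 6 − 4 = 2.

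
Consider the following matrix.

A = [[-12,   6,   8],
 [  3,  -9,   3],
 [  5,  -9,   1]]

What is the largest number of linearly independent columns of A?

2

Row reduce to echelon form.
R2 ← R2 + (1/4)·R1: [0, -15/2, 5]
R3 ← R3 + (5/12)·R1: [0, -13/2, 13/3]
R3 ← R3 − (13/15)·R2: [0, 0, 0]
Echelon form has 2 nonzero rows, so rank(A) = 2.
The rank gives the maximum number of linearly independent columns: 2.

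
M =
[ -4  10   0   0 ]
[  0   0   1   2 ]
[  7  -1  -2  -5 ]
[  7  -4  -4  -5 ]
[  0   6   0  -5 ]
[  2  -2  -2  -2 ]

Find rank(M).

Row reduce to echelon form.
R3 ← R3 + (7/4)·R1: [0, 33/2, -2, -5]
R4 ← R4 + (7/4)·R1: [0, 27/2, -4, -5]
R6 ← R6 + (1/2)·R1: [0, 3, -2, -2]
Swap R2 ↔ R3
R4 ← R4 − (9/11)·R2: [0, 0, -26/11, -10/11]
R5 ← R5 − (4/11)·R2: [0, 0, 8/11, -35/11]
R6 ← R6 − (2/11)·R2: [0, 0, -18/11, -12/11]
R4 ← R4 + (26/11)·R3: [0, 0, 0, 42/11]
R5 ← R5 − (8/11)·R3: [0, 0, 0, -51/11]
R6 ← R6 + (18/11)·R3: [0, 0, 0, 24/11]
R5 ← R5 + (17/14)·R4: [0, 0, 0, 0]
R6 ← R6 − (4/7)·R4: [0, 0, 0, 0]
Echelon form has 4 nonzero rows, so rank(M) = 4.

4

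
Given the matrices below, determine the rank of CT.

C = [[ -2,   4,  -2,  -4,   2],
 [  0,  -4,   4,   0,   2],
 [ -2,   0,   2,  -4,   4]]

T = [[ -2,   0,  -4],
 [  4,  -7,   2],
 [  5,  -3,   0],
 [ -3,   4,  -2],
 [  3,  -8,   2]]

First compute CT:
[[ 28, -54,  28],
 [ 10,   0,  -4],
 [ 38, -54,  24]]
Now row reduce the product.
R2 ← R2 − (5/14)·R1: [0, 135/7, -14]
R3 ← R3 − (19/14)·R1: [0, 135/7, -14]
R3 ← R3 − R2: [0, 0, 0]
2 nonzero rows, so rank(CT) = 2.

2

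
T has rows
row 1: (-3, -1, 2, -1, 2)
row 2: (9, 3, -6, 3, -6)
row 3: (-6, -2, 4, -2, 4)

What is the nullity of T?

4

Row reduce to echelon form.
R2 ← R2 + (3)·R1: [0, 0, 0, 0, 0]
R3 ← R3 − (2)·R1: [0, 0, 0, 0, 0]
1 nonzero row, so rank(T) = 1.
T has 5 columns; by rank–nullity, nullity = 5 − 1 = 4.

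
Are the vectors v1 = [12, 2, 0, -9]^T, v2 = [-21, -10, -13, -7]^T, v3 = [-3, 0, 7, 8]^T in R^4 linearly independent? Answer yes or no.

Form the matrix with these vectors as rows and row reduce.
R2 ← R2 + (7/4)·R1: [0, -13/2, -13, -91/4]
R3 ← R3 + (1/4)·R1: [0, 1/2, 7, 23/4]
R3 ← R3 + (1/13)·R2: [0, 0, 6, 4]
3 nonzero rows, so the 3 vectors span a space of dimension 3.
Since 3 = 3, the vectors are linearly independent.

yes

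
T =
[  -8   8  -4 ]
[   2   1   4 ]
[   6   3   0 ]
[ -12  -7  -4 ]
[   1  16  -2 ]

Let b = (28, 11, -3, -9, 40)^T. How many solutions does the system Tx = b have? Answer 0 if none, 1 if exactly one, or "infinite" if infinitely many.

Row reduce the augmented matrix [T | b].
R2 ← R2 + (1/4)·R1: [0, 3, 3, 18]
R3 ← R3 + (3/4)·R1: [0, 9, -3, 18]
R4 ← R4 − (3/2)·R1: [0, -19, 2, -51]
R5 ← R5 + (1/8)·R1: [0, 17, -5/2, 87/2]
R3 ← R3 − (3)·R2: [0, 0, -12, -36]
R4 ← R4 + (19/3)·R2: [0, 0, 21, 63]
R5 ← R5 − (17/3)·R2: [0, 0, -39/2, -117/2]
R4 ← R4 + (7/4)·R3: [0, 0, 0, 0]
R5 ← R5 − (13/8)·R3: [0, 0, 0, 0]
The echelon form has 3 nonzero rows, and every pivot lies in the first 3 columns, so rank(T) = rank([T|b]) = 3.
The system is consistent.
rank = 3 = number of unknowns, so the solution is unique.

1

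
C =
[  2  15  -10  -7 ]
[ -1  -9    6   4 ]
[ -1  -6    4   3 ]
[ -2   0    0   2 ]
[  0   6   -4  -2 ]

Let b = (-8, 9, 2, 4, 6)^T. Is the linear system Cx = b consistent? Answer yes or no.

Row reduce the augmented matrix [C | b].
R2 ← R2 + (1/2)·R1: [0, -3/2, 1, 1/2, 5]
R3 ← R3 + (1/2)·R1: [0, 3/2, -1, -1/2, -2]
R4 ← R4 + R1: [0, 15, -10, -5, -4]
R3 ← R3 + R2: [0, 0, 0, 0, 3]
R4 ← R4 + (10)·R2: [0, 0, 0, 0, 46]
R5 ← R5 + (4)·R2: [0, 0, 0, 0, 26]
R4 ← R4 − (46/3)·R3: [0, 0, 0, 0, 0]
R5 ← R5 − (26/3)·R3: [0, 0, 0, 0, 0]
The echelon form has 3 nonzero rows; the last pivot sits in the augmented column, so rank(C) = 2 but rank([C|b]) = 3.
Since the ranks differ, the system is inconsistent.

no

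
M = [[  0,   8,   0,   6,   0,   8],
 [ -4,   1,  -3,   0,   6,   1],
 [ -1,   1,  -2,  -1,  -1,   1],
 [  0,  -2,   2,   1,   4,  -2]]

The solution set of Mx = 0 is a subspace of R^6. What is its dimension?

Row reduce to echelon form.
Swap R1 ↔ R2
R3 ← R3 − (1/4)·R1: [0, 3/4, -5/4, -1, -5/2, 3/4]
R3 ← R3 − (3/32)·R2: [0, 0, -5/4, -25/16, -5/2, 0]
R4 ← R4 + (1/4)·R2: [0, 0, 2, 5/2, 4, 0]
R4 ← R4 + (8/5)·R3: [0, 0, 0, 0, 0, 0]
3 nonzero rows, so rank(M) = 3.
M has 6 columns; by rank–nullity, nullity = 6 − 3 = 3.

3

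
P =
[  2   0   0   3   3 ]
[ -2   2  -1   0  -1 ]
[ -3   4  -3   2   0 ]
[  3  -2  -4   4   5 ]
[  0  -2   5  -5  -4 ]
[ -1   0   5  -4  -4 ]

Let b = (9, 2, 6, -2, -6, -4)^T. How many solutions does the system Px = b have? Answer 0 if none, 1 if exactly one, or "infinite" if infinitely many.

Row reduce the augmented matrix [P | b].
R2 ← R2 + R1: [0, 2, -1, 3, 2, 11]
R3 ← R3 + (3/2)·R1: [0, 4, -3, 13/2, 9/2, 39/2]
R4 ← R4 − (3/2)·R1: [0, -2, -4, -1/2, 1/2, -31/2]
R6 ← R6 + (1/2)·R1: [0, 0, 5, -5/2, -5/2, 1/2]
R3 ← R3 − (2)·R2: [0, 0, -1, 1/2, 1/2, -5/2]
R4 ← R4 + R2: [0, 0, -5, 5/2, 5/2, -9/2]
R5 ← R5 + R2: [0, 0, 4, -2, -2, 5]
R4 ← R4 − (5)·R3: [0, 0, 0, 0, 0, 8]
R5 ← R5 + (4)·R3: [0, 0, 0, 0, 0, -5]
R6 ← R6 + (5)·R3: [0, 0, 0, 0, 0, -12]
R5 ← R5 + (5/8)·R4: [0, 0, 0, 0, 0, 0]
R6 ← R6 + (3/2)·R4: [0, 0, 0, 0, 0, 0]
The echelon form has 4 nonzero rows; the last pivot sits in the augmented column, so rank(P) = 3 but rank([P|b]) = 4.
Since the ranks differ, the system is inconsistent.
It has no solutions.

0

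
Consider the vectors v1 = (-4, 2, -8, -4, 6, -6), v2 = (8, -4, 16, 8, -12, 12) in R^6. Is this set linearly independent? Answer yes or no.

Form the matrix with these vectors as rows and row reduce.
R2 ← R2 + (2)·R1: [0, 0, 0, 0, 0, 0]
1 nonzero row, so the 2 vectors span a space of dimension 1.
Since 1 < 2, the vectors are linearly dependent.

no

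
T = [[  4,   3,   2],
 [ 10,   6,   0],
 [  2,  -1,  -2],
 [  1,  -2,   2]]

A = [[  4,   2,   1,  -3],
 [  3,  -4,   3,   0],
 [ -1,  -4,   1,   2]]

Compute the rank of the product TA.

First compute TA:
[[ 23, -12,  15,  -8],
 [ 58,  -4,  28, -30],
 [  7,  16,  -3, -10],
 [ -4,   2,  -3,   1]]
Now row reduce the product.
R2 ← R2 − (58/23)·R1: [0, 604/23, -226/23, -226/23]
R3 ← R3 − (7/23)·R1: [0, 452/23, -174/23, -174/23]
R4 ← R4 + (4/23)·R1: [0, -2/23, -9/23, -9/23]
R3 ← R3 − (113/151)·R2: [0, 0, -32/151, -32/151]
R4 ← R4 + (1/302)·R2: [0, 0, -64/151, -64/151]
R4 ← R4 − (2)·R3: [0, 0, 0, 0]
3 nonzero rows, so rank(TA) = 3.

3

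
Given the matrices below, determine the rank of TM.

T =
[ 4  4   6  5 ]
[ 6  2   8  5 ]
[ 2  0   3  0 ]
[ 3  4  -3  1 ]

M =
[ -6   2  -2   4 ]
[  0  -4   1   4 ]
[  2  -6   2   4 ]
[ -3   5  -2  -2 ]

First compute TM:
[[-27, -19,  -2,  46],
 [-35, -19,  -4,  54],
 [ -6, -14,   2,  20],
 [-27,  13, -10,  14]]
Now row reduce the product.
R2 ← R2 − (35/27)·R1: [0, 152/27, -38/27, -152/27]
R3 ← R3 − (2/9)·R1: [0, -88/9, 22/9, 88/9]
R4 ← R4 − R1: [0, 32, -8, -32]
R3 ← R3 + (33/19)·R2: [0, 0, 0, 0]
R4 ← R4 − (108/19)·R2: [0, 0, 0, 0]
2 nonzero rows, so rank(TM) = 2.

2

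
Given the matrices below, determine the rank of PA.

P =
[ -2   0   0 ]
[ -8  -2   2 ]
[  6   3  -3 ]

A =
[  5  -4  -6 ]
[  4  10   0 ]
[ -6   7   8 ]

First compute PA:
[[-10,   8,  12],
 [-60,  26,  64],
 [ 60, -15, -60]]
Now row reduce the product.
R2 ← R2 − (6)·R1: [0, -22, -8]
R3 ← R3 + (6)·R1: [0, 33, 12]
R3 ← R3 + (3/2)·R2: [0, 0, 0]
2 nonzero rows, so rank(PA) = 2.

2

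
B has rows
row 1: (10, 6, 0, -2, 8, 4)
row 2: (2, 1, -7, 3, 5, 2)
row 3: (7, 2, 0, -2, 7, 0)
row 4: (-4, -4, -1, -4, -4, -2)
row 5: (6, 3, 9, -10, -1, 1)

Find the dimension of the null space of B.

2

Row reduce to echelon form.
R2 ← R2 − (1/5)·R1: [0, -1/5, -7, 17/5, 17/5, 6/5]
R3 ← R3 − (7/10)·R1: [0, -11/5, 0, -3/5, 7/5, -14/5]
R4 ← R4 + (2/5)·R1: [0, -8/5, -1, -24/5, -4/5, -2/5]
R5 ← R5 − (3/5)·R1: [0, -3/5, 9, -44/5, -29/5, -7/5]
R3 ← R3 − (11)·R2: [0, 0, 77, -38, -36, -16]
R4 ← R4 − (8)·R2: [0, 0, 55, -32, -28, -10]
R5 ← R5 − (3)·R2: [0, 0, 30, -19, -16, -5]
R4 ← R4 − (5/7)·R3: [0, 0, 0, -34/7, -16/7, 10/7]
R5 ← R5 − (30/77)·R3: [0, 0, 0, -323/77, -152/77, 95/77]
R5 ← R5 − (19/22)·R4: [0, 0, 0, 0, 0, 0]
4 nonzero rows, so rank(B) = 4.
B has 6 columns; by rank–nullity, nullity = 6 − 4 = 2.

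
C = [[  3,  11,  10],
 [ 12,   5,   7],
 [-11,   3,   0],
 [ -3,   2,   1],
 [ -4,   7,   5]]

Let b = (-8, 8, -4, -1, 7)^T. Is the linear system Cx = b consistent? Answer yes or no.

Row reduce the augmented matrix [C | b].
R2 ← R2 − (4)·R1: [0, -39, -33, 40]
R3 ← R3 + (11/3)·R1: [0, 130/3, 110/3, -100/3]
R4 ← R4 + R1: [0, 13, 11, -9]
R5 ← R5 + (4/3)·R1: [0, 65/3, 55/3, -11/3]
R3 ← R3 + (10/9)·R2: [0, 0, 0, 100/9]
R4 ← R4 + (1/3)·R2: [0, 0, 0, 13/3]
R5 ← R5 + (5/9)·R2: [0, 0, 0, 167/9]
R4 ← R4 − (39/100)·R3: [0, 0, 0, 0]
R5 ← R5 − (167/100)·R3: [0, 0, 0, 0]
The echelon form has 3 nonzero rows; the last pivot sits in the augmented column, so rank(C) = 2 but rank([C|b]) = 3.
Since the ranks differ, the system is inconsistent.

no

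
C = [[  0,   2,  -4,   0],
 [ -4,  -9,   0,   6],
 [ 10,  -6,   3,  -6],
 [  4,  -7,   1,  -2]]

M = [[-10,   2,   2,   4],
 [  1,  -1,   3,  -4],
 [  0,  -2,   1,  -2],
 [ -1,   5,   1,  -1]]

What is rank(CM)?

4

First compute CM:
[[  2,   6,   2,   0],
 [ 25,  31, -29,  14],
 [-100, -10,  -1,  64],
 [-45,   3, -14,  44]]
Now row reduce the product.
R2 ← R2 − (25/2)·R1: [0, -44, -54, 14]
R3 ← R3 + (50)·R1: [0, 290, 99, 64]
R4 ← R4 + (45/2)·R1: [0, 138, 31, 44]
R3 ← R3 + (145/22)·R2: [0, 0, -2826/11, 1719/11]
R4 ← R4 + (69/22)·R2: [0, 0, -1522/11, 967/11]
R4 ← R4 − (761/1413)·R3: [0, 0, 0, 588/157]
4 nonzero rows, so rank(CM) = 4.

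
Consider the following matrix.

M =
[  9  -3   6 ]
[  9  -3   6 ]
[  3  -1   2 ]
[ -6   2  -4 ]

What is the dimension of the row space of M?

Row reduce to echelon form.
R2 ← R2 − R1: [0, 0, 0]
R3 ← R3 − (1/3)·R1: [0, 0, 0]
R4 ← R4 + (2/3)·R1: [0, 0, 0]
Echelon form has 1 nonzero row, so rank(M) = 1.
The row space has dimension equal to the rank: 1.

1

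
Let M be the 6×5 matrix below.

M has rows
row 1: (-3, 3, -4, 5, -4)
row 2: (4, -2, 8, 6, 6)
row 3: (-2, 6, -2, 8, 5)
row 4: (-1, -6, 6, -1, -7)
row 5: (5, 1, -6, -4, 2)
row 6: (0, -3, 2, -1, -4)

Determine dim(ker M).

Row reduce to echelon form.
R2 ← R2 + (4/3)·R1: [0, 2, 8/3, 38/3, 2/3]
R3 ← R3 − (2/3)·R1: [0, 4, 2/3, 14/3, 23/3]
R4 ← R4 − (1/3)·R1: [0, -7, 22/3, -8/3, -17/3]
R5 ← R5 + (5/3)·R1: [0, 6, -38/3, 13/3, -14/3]
R3 ← R3 − (2)·R2: [0, 0, -14/3, -62/3, 19/3]
R4 ← R4 + (7/2)·R2: [0, 0, 50/3, 125/3, -10/3]
R5 ← R5 − (3)·R2: [0, 0, -62/3, -101/3, -20/3]
R6 ← R6 + (3/2)·R2: [0, 0, 6, 18, -3]
R4 ← R4 + (25/7)·R3: [0, 0, 0, -225/7, 135/7]
R5 ← R5 − (31/7)·R3: [0, 0, 0, 405/7, -243/7]
R6 ← R6 + (9/7)·R3: [0, 0, 0, -60/7, 36/7]
R5 ← R5 + (9/5)·R4: [0, 0, 0, 0, 0]
R6 ← R6 − (4/15)·R4: [0, 0, 0, 0, 0]
4 nonzero rows, so rank(M) = 4.
M has 5 columns; by rank–nullity, nullity = 5 − 4 = 1.

1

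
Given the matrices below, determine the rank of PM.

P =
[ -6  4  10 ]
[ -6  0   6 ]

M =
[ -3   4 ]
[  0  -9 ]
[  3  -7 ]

2

First compute PM:
[[ 48, -130],
 [ 36, -66]]
Now row reduce the product.
R2 ← R2 − (3/4)·R1: [0, 63/2]
2 nonzero rows, so rank(PM) = 2.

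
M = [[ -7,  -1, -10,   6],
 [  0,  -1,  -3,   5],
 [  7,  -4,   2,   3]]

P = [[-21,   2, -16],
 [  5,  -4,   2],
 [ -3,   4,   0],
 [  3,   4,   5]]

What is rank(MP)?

3

First compute MP:
[[190, -26, 140],
 [ 19,  12,  23],
 [-164,  50, -105]]
Now row reduce the product.
R2 ← R2 − (1/10)·R1: [0, 73/5, 9]
R3 ← R3 + (82/95)·R1: [0, 2618/95, 301/19]
R3 ← R3 − (2618/1387)·R2: [0, 0, -1589/1387]
3 nonzero rows, so rank(MP) = 3.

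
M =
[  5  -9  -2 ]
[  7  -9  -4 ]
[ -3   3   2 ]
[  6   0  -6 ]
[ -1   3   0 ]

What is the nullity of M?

1

Row reduce to echelon form.
R2 ← R2 − (7/5)·R1: [0, 18/5, -6/5]
R3 ← R3 + (3/5)·R1: [0, -12/5, 4/5]
R4 ← R4 − (6/5)·R1: [0, 54/5, -18/5]
R5 ← R5 + (1/5)·R1: [0, 6/5, -2/5]
R3 ← R3 + (2/3)·R2: [0, 0, 0]
R4 ← R4 − (3)·R2: [0, 0, 0]
R5 ← R5 − (1/3)·R2: [0, 0, 0]
2 nonzero rows, so rank(M) = 2.
M has 3 columns; by rank–nullity, nullity = 3 − 2 = 1.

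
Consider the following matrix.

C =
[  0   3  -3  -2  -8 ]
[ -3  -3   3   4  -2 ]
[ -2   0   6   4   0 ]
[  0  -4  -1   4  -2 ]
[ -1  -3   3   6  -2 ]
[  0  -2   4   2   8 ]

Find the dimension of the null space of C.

Row reduce to echelon form.
Swap R1 ↔ R2
R3 ← R3 − (2/3)·R1: [0, 2, 4, 4/3, 4/3]
R5 ← R5 − (1/3)·R1: [0, -2, 2, 14/3, -4/3]
R3 ← R3 − (2/3)·R2: [0, 0, 6, 8/3, 20/3]
R4 ← R4 + (4/3)·R2: [0, 0, -5, 4/3, -38/3]
R5 ← R5 + (2/3)·R2: [0, 0, 0, 10/3, -20/3]
R6 ← R6 + (2/3)·R2: [0, 0, 2, 2/3, 8/3]
R4 ← R4 + (5/6)·R3: [0, 0, 0, 32/9, -64/9]
R6 ← R6 − (1/3)·R3: [0, 0, 0, -2/9, 4/9]
R5 ← R5 − (15/16)·R4: [0, 0, 0, 0, 0]
R6 ← R6 + (1/16)·R4: [0, 0, 0, 0, 0]
4 nonzero rows, so rank(C) = 4.
C has 5 columns; by rank–nullity, nullity = 5 − 4 = 1.

1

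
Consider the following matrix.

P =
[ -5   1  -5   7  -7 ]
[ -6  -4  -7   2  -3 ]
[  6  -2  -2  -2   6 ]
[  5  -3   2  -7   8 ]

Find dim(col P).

Row reduce to echelon form.
R2 ← R2 − (6/5)·R1: [0, -26/5, -1, -32/5, 27/5]
R3 ← R3 + (6/5)·R1: [0, -4/5, -8, 32/5, -12/5]
R4 ← R4 + R1: [0, -2, -3, 0, 1]
R3 ← R3 − (2/13)·R2: [0, 0, -102/13, 96/13, -42/13]
R4 ← R4 − (5/13)·R2: [0, 0, -34/13, 32/13, -14/13]
R4 ← R4 − (1/3)·R3: [0, 0, 0, 0, 0]
Echelon form has 3 nonzero rows, so rank(P) = 3.
The column space has dimension equal to the rank: 3.

3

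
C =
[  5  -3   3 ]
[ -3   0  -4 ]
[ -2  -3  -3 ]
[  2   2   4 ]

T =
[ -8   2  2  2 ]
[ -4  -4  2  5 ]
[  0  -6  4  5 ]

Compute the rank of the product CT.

3

First compute CT:
[[-28,   4,  16,  10],
 [ 24,  18, -22, -26],
 [ 28,  26, -22, -34],
 [-24, -28,  24,  34]]
Now row reduce the product.
R2 ← R2 + (6/7)·R1: [0, 150/7, -58/7, -122/7]
R3 ← R3 + R1: [0, 30, -6, -24]
R4 ← R4 − (6/7)·R1: [0, -220/7, 72/7, 178/7]
R3 ← R3 − (7/5)·R2: [0, 0, 28/5, 2/5]
R4 ← R4 + (22/15)·R2: [0, 0, -28/15, -2/15]
R4 ← R4 + (1/3)·R3: [0, 0, 0, 0]
3 nonzero rows, so rank(CT) = 3.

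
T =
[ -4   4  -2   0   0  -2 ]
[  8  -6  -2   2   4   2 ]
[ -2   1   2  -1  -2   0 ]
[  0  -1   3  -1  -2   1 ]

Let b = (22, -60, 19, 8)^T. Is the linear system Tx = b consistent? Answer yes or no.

Row reduce the augmented matrix [T | b].
R2 ← R2 + (2)·R1: [0, 2, -6, 2, 4, -2, -16]
R3 ← R3 − (1/2)·R1: [0, -1, 3, -1, -2, 1, 8]
R3 ← R3 + (1/2)·R2: [0, 0, 0, 0, 0, 0, 0]
R4 ← R4 + (1/2)·R2: [0, 0, 0, 0, 0, 0, 0]
The echelon form has 2 nonzero rows, and every pivot lies in the first 6 columns, so rank(T) = rank([T|b]) = 2.
The system is consistent.

yes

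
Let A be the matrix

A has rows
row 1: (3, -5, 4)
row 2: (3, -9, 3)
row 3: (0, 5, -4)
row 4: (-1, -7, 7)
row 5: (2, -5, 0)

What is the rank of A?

Row reduce to echelon form.
R2 ← R2 − R1: [0, -4, -1]
R4 ← R4 + (1/3)·R1: [0, -26/3, 25/3]
R5 ← R5 − (2/3)·R1: [0, -5/3, -8/3]
R3 ← R3 + (5/4)·R2: [0, 0, -21/4]
R4 ← R4 − (13/6)·R2: [0, 0, 21/2]
R5 ← R5 − (5/12)·R2: [0, 0, -9/4]
R4 ← R4 + (2)·R3: [0, 0, 0]
R5 ← R5 − (3/7)·R3: [0, 0, 0]
Echelon form has 3 nonzero rows, so rank(A) = 3.

3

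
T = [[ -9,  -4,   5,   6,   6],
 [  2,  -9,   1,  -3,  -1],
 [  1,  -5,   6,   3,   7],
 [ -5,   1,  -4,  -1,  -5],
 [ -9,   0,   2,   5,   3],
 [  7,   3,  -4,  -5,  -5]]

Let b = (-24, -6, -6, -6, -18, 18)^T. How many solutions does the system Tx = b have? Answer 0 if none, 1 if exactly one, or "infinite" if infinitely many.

Row reduce the augmented matrix [T | b].
R2 ← R2 + (2/9)·R1: [0, -89/9, 19/9, -5/3, 1/3, -34/3]
R3 ← R3 + (1/9)·R1: [0, -49/9, 59/9, 11/3, 23/3, -26/3]
R4 ← R4 − (5/9)·R1: [0, 29/9, -61/9, -13/3, -25/3, 22/3]
R5 ← R5 − R1: [0, 4, -3, -1, -3, 6]
R6 ← R6 + (7/9)·R1: [0, -1/9, -1/9, -1/3, -1/3, -2/3]
R3 ← R3 − (49/89)·R2: [0, 0, 480/89, 408/89, 666/89, -216/89]
R4 ← R4 + (29/89)·R2: [0, 0, -542/89, -434/89, -732/89, 324/89]
R5 ← R5 + (36/89)·R2: [0, 0, -191/89, -149/89, -255/89, 126/89]
R6 ← R6 − (1/89)·R2: [0, 0, -12/89, -28/89, -30/89, -48/89]
R4 ← R4 + (271/240)·R3: [0, 0, 0, 3/10, 9/40, 9/10]
R5 ← R5 + (191/480)·R3: [0, 0, 0, 3/20, 9/80, 9/20]
R6 ← R6 + (1/40)·R3: [0, 0, 0, -1/5, -3/20, -3/5]
R5 ← R5 − (1/2)·R4: [0, 0, 0, 0, 0, 0]
R6 ← R6 + (2/3)·R4: [0, 0, 0, 0, 0, 0]
The echelon form has 4 nonzero rows, and every pivot lies in the first 5 columns, so rank(T) = rank([T|b]) = 4.
The system is consistent.
rank = 4 < 5 unknowns, so there are infinitely many solutions.

infinite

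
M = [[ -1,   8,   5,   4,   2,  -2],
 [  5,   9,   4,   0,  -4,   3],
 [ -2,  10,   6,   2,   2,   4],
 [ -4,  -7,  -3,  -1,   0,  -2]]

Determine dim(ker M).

2

Row reduce to echelon form.
R2 ← R2 + (5)·R1: [0, 49, 29, 20, 6, -7]
R3 ← R3 − (2)·R1: [0, -6, -4, -6, -2, 8]
R4 ← R4 − (4)·R1: [0, -39, -23, -17, -8, 6]
R3 ← R3 + (6/49)·R2: [0, 0, -22/49, -174/49, -62/49, 50/7]
R4 ← R4 + (39/49)·R2: [0, 0, 4/49, -53/49, -158/49, 3/7]
R4 ← R4 + (2/11)·R3: [0, 0, 0, -19/11, -38/11, 19/11]
4 nonzero rows, so rank(M) = 4.
M has 6 columns; by rank–nullity, nullity = 6 − 4 = 2.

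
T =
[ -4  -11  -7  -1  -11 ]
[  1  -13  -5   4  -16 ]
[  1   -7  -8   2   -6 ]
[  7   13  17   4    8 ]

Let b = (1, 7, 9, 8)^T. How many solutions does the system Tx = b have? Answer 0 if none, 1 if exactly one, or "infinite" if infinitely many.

Row reduce the augmented matrix [T | b].
R2 ← R2 + (1/4)·R1: [0, -63/4, -27/4, 15/4, -75/4, 29/4]
R3 ← R3 + (1/4)·R1: [0, -39/4, -39/4, 7/4, -35/4, 37/4]
R4 ← R4 + (7/4)·R1: [0, -25/4, 19/4, 9/4, -45/4, 39/4]
R3 ← R3 − (13/21)·R2: [0, 0, -39/7, -4/7, 20/7, 100/21]
R4 ← R4 − (25/63)·R2: [0, 0, 52/7, 16/21, -80/21, 433/63]
R4 ← R4 + (4/3)·R3: [0, 0, 0, 0, 0, 119/9]
The echelon form has 4 nonzero rows; the last pivot sits in the augmented column, so rank(T) = 3 but rank([T|b]) = 4.
Since the ranks differ, the system is inconsistent.
It has no solutions.

0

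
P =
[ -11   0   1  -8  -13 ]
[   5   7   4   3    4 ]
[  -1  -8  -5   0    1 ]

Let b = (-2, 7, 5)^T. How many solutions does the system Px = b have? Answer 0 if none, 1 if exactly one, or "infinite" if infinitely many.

0

Row reduce the augmented matrix [P | b].
R2 ← R2 + (5/11)·R1: [0, 7, 49/11, -7/11, -21/11, 67/11]
R3 ← R3 − (1/11)·R1: [0, -8, -56/11, 8/11, 24/11, 57/11]
R3 ← R3 + (8/7)·R2: [0, 0, 0, 0, 0, 85/7]
The echelon form has 3 nonzero rows; the last pivot sits in the augmented column, so rank(P) = 2 but rank([P|b]) = 3.
Since the ranks differ, the system is inconsistent.
It has no solutions.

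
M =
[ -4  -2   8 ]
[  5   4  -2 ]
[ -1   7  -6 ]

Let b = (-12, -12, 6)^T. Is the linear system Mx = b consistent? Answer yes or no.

Row reduce the augmented matrix [M | b].
R2 ← R2 + (5/4)·R1: [0, 3/2, 8, -27]
R3 ← R3 − (1/4)·R1: [0, 15/2, -8, 9]
R3 ← R3 − (5)·R2: [0, 0, -48, 144]
The echelon form has 3 nonzero rows, and every pivot lies in the first 3 columns, so rank(M) = rank([M|b]) = 3.
The system is consistent.

yes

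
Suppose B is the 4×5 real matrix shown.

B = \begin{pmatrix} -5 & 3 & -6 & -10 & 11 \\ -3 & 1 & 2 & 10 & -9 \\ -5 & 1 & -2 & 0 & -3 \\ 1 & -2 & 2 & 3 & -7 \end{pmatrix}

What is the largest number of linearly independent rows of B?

Row reduce to echelon form.
R2 ← R2 − (3/5)·R1: [0, -4/5, 28/5, 16, -78/5]
R3 ← R3 − R1: [0, -2, 4, 10, -14]
R4 ← R4 + (1/5)·R1: [0, -7/5, 4/5, 1, -24/5]
R3 ← R3 − (5/2)·R2: [0, 0, -10, -30, 25]
R4 ← R4 − (7/4)·R2: [0, 0, -9, -27, 45/2]
R4 ← R4 − (9/10)·R3: [0, 0, 0, 0, 0]
Echelon form has 3 nonzero rows, so rank(B) = 3.
The rank gives the maximum number of linearly independent rows: 3.

3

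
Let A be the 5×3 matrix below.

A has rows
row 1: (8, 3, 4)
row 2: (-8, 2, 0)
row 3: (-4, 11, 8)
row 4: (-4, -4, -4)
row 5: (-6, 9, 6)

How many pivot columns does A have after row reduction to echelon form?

2

Row reduce to echelon form.
R2 ← R2 + R1: [0, 5, 4]
R3 ← R3 + (1/2)·R1: [0, 25/2, 10]
R4 ← R4 + (1/2)·R1: [0, -5/2, -2]
R5 ← R5 + (3/4)·R1: [0, 45/4, 9]
R3 ← R3 − (5/2)·R2: [0, 0, 0]
R4 ← R4 + (1/2)·R2: [0, 0, 0]
R5 ← R5 − (9/4)·R2: [0, 0, 0]
Echelon form has 2 nonzero rows, so rank(A) = 2.
Each nonzero row contributes one pivot column: 2 pivot columns.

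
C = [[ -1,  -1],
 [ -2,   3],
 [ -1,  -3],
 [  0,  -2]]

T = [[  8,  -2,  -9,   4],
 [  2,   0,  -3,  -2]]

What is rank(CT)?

2

First compute CT:
[[-10,   2,  12,  -2],
 [-10,   4,   9, -14],
 [-14,   2,  18,   2],
 [ -4,   0,   6,   4]]
Now row reduce the product.
R2 ← R2 − R1: [0, 2, -3, -12]
R3 ← R3 − (7/5)·R1: [0, -4/5, 6/5, 24/5]
R4 ← R4 − (2/5)·R1: [0, -4/5, 6/5, 24/5]
R3 ← R3 + (2/5)·R2: [0, 0, 0, 0]
R4 ← R4 + (2/5)·R2: [0, 0, 0, 0]
2 nonzero rows, so rank(CT) = 2.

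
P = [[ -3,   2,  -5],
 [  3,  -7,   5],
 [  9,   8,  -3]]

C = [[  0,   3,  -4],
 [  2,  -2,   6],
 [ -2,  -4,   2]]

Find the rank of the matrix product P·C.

First compute PC:
[[ 14,   7,  14],
 [-24,   3, -44],
 [ 22,  23,   6]]
Now row reduce the product.
R2 ← R2 + (12/7)·R1: [0, 15, -20]
R3 ← R3 − (11/7)·R1: [0, 12, -16]
R3 ← R3 − (4/5)·R2: [0, 0, 0]
2 nonzero rows, so rank(PC) = 2.

2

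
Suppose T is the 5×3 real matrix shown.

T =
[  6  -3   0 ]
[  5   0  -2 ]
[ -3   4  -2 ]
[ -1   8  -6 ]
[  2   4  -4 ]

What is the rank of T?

Row reduce to echelon form.
R2 ← R2 − (5/6)·R1: [0, 5/2, -2]
R3 ← R3 + (1/2)·R1: [0, 5/2, -2]
R4 ← R4 + (1/6)·R1: [0, 15/2, -6]
R5 ← R5 − (1/3)·R1: [0, 5, -4]
R3 ← R3 − R2: [0, 0, 0]
R4 ← R4 − (3)·R2: [0, 0, 0]
R5 ← R5 − (2)·R2: [0, 0, 0]
Echelon form has 2 nonzero rows, so rank(T) = 2.

2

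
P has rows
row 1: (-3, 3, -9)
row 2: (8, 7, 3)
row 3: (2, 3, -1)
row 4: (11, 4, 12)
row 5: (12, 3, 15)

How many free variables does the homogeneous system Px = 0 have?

1

Row reduce to echelon form.
R2 ← R2 + (8/3)·R1: [0, 15, -21]
R3 ← R3 + (2/3)·R1: [0, 5, -7]
R4 ← R4 + (11/3)·R1: [0, 15, -21]
R5 ← R5 + (4)·R1: [0, 15, -21]
R3 ← R3 − (1/3)·R2: [0, 0, 0]
R4 ← R4 − R2: [0, 0, 0]
R5 ← R5 − R2: [0, 0, 0]
2 nonzero rows, so rank(P) = 2.
P has 3 columns; by rank–nullity, nullity = 3 − 2 = 1.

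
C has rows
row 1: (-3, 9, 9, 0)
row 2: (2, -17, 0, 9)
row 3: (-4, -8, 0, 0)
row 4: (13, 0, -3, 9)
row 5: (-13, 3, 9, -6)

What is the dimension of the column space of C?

3

Row reduce to echelon form.
R2 ← R2 + (2/3)·R1: [0, -11, 6, 9]
R3 ← R3 − (4/3)·R1: [0, -20, -12, 0]
R4 ← R4 + (13/3)·R1: [0, 39, 36, 9]
R5 ← R5 − (13/3)·R1: [0, -36, -30, -6]
R3 ← R3 − (20/11)·R2: [0, 0, -252/11, -180/11]
R4 ← R4 + (39/11)·R2: [0, 0, 630/11, 450/11]
R5 ← R5 − (36/11)·R2: [0, 0, -546/11, -390/11]
R4 ← R4 + (5/2)·R3: [0, 0, 0, 0]
R5 ← R5 − (13/6)·R3: [0, 0, 0, 0]
Echelon form has 3 nonzero rows, so rank(C) = 3.
The column space has dimension equal to the rank: 3.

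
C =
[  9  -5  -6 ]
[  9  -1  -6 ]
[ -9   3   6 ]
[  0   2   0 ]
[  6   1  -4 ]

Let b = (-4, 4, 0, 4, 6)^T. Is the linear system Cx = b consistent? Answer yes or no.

Row reduce the augmented matrix [C | b].
R2 ← R2 − R1: [0, 4, 0, 8]
R3 ← R3 + R1: [0, -2, 0, -4]
R5 ← R5 − (2/3)·R1: [0, 13/3, 0, 26/3]
R3 ← R3 + (1/2)·R2: [0, 0, 0, 0]
R4 ← R4 − (1/2)·R2: [0, 0, 0, 0]
R5 ← R5 − (13/12)·R2: [0, 0, 0, 0]
The echelon form has 2 nonzero rows, and every pivot lies in the first 3 columns, so rank(C) = rank([C|b]) = 2.
The system is consistent.

yes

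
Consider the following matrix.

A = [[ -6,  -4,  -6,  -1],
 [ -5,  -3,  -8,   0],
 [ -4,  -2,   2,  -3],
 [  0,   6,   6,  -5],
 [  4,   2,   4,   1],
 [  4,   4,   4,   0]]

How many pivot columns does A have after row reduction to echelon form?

3

Row reduce to echelon form.
R2 ← R2 − (5/6)·R1: [0, 1/3, -3, 5/6]
R3 ← R3 − (2/3)·R1: [0, 2/3, 6, -7/3]
R5 ← R5 + (2/3)·R1: [0, -2/3, 0, 1/3]
R6 ← R6 + (2/3)·R1: [0, 4/3, 0, -2/3]
R3 ← R3 − (2)·R2: [0, 0, 12, -4]
R4 ← R4 − (18)·R2: [0, 0, 60, -20]
R5 ← R5 + (2)·R2: [0, 0, -6, 2]
R6 ← R6 − (4)·R2: [0, 0, 12, -4]
R4 ← R4 − (5)·R3: [0, 0, 0, 0]
R5 ← R5 + (1/2)·R3: [0, 0, 0, 0]
R6 ← R6 − R3: [0, 0, 0, 0]
Echelon form has 3 nonzero rows, so rank(A) = 3.
Each nonzero row contributes one pivot column: 3 pivot columns.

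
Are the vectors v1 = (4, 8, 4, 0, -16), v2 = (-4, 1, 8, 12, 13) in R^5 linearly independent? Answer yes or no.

Form the matrix with these vectors as rows and row reduce.
R2 ← R2 + R1: [0, 9, 12, 12, -3]
2 nonzero rows, so the 2 vectors span a space of dimension 2.
Since 2 = 2, the vectors are linearly independent.

yes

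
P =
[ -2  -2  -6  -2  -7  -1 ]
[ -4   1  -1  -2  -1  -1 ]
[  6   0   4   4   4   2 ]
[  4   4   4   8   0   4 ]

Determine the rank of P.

Row reduce to echelon form.
R2 ← R2 − (2)·R1: [0, 5, 11, 2, 13, 1]
R3 ← R3 + (3)·R1: [0, -6, -14, -2, -17, -1]
R4 ← R4 + (2)·R1: [0, 0, -8, 4, -14, 2]
R3 ← R3 + (6/5)·R2: [0, 0, -4/5, 2/5, -7/5, 1/5]
R4 ← R4 − (10)·R3: [0, 0, 0, 0, 0, 0]
Echelon form has 3 nonzero rows, so rank(P) = 3.

3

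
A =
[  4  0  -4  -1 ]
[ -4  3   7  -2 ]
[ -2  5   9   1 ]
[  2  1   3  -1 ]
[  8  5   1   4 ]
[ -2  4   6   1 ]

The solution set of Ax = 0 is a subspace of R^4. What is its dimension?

0

Row reduce to echelon form.
R2 ← R2 + R1: [0, 3, 3, -3]
R3 ← R3 + (1/2)·R1: [0, 5, 7, 1/2]
R4 ← R4 − (1/2)·R1: [0, 1, 5, -1/2]
R5 ← R5 − (2)·R1: [0, 5, 9, 6]
R6 ← R6 + (1/2)·R1: [0, 4, 4, 1/2]
R3 ← R3 − (5/3)·R2: [0, 0, 2, 11/2]
R4 ← R4 − (1/3)·R2: [0, 0, 4, 1/2]
R5 ← R5 − (5/3)·R2: [0, 0, 4, 11]
R6 ← R6 − (4/3)·R2: [0, 0, 0, 9/2]
R4 ← R4 − (2)·R3: [0, 0, 0, -21/2]
R5 ← R5 − (2)·R3: [0, 0, 0, 0]
R6 ← R6 + (3/7)·R4: [0, 0, 0, 0]
4 nonzero rows, so rank(A) = 4.
A has 4 columns; by rank–nullity, nullity = 4 − 4 = 0.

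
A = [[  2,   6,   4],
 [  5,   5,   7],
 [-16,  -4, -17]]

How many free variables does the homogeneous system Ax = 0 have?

Row reduce to echelon form.
R2 ← R2 − (5/2)·R1: [0, -10, -3]
R3 ← R3 + (8)·R1: [0, 44, 15]
R3 ← R3 + (22/5)·R2: [0, 0, 9/5]
3 nonzero rows, so rank(A) = 3.
A has 3 columns; by rank–nullity, nullity = 3 − 3 = 0.

0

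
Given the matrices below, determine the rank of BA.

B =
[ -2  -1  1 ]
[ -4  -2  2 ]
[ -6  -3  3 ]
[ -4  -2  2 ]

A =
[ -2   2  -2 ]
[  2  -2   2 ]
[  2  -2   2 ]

1

First compute BA:
[[  4,  -4,   4],
 [  8,  -8,   8],
 [ 12, -12,  12],
 [  8,  -8,   8]]
Now row reduce the product.
R2 ← R2 − (2)·R1: [0, 0, 0]
R3 ← R3 − (3)·R1: [0, 0, 0]
R4 ← R4 − (2)·R1: [0, 0, 0]
1 nonzero row, so rank(BA) = 1.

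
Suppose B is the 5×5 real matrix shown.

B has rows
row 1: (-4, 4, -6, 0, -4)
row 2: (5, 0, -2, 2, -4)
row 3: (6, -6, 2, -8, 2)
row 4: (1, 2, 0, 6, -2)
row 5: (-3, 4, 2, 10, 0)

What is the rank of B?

3

Row reduce to echelon form.
R2 ← R2 + (5/4)·R1: [0, 5, -19/2, 2, -9]
R3 ← R3 + (3/2)·R1: [0, 0, -7, -8, -4]
R4 ← R4 + (1/4)·R1: [0, 3, -3/2, 6, -3]
R5 ← R5 − (3/4)·R1: [0, 1, 13/2, 10, 3]
R4 ← R4 − (3/5)·R2: [0, 0, 21/5, 24/5, 12/5]
R5 ← R5 − (1/5)·R2: [0, 0, 42/5, 48/5, 24/5]
R4 ← R4 + (3/5)·R3: [0, 0, 0, 0, 0]
R5 ← R5 + (6/5)·R3: [0, 0, 0, 0, 0]
Echelon form has 3 nonzero rows, so rank(B) = 3.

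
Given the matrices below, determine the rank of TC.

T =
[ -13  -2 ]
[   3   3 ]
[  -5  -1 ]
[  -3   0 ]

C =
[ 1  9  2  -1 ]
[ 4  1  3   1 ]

2

First compute TC:
[[-21, -119, -32,  11],
 [ 15,  30,  15,   0],
 [ -9, -46, -13,   4],
 [ -3, -27,  -6,   3]]
Now row reduce the product.
R2 ← R2 + (5/7)·R1: [0, -55, -55/7, 55/7]
R3 ← R3 − (3/7)·R1: [0, 5, 5/7, -5/7]
R4 ← R4 − (1/7)·R1: [0, -10, -10/7, 10/7]
R3 ← R3 + (1/11)·R2: [0, 0, 0, 0]
R4 ← R4 − (2/11)·R2: [0, 0, 0, 0]
2 nonzero rows, so rank(TC) = 2.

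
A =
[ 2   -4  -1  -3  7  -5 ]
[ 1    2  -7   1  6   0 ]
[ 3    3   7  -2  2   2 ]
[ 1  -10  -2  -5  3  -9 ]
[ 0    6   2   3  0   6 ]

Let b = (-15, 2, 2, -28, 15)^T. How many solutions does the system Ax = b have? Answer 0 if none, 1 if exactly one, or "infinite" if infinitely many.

infinite

Row reduce the augmented matrix [A | b].
R2 ← R2 − (1/2)·R1: [0, 4, -13/2, 5/2, 5/2, 5/2, 19/2]
R3 ← R3 − (3/2)·R1: [0, 9, 17/2, 5/2, -17/2, 19/2, 49/2]
R4 ← R4 − (1/2)·R1: [0, -8, -3/2, -7/2, -1/2, -13/2, -41/2]
R3 ← R3 − (9/4)·R2: [0, 0, 185/8, -25/8, -113/8, 31/8, 25/8]
R4 ← R4 + (2)·R2: [0, 0, -29/2, 3/2, 9/2, -3/2, -3/2]
R5 ← R5 − (3/2)·R2: [0, 0, 47/4, -3/4, -15/4, 9/4, 3/4]
R4 ← R4 + (116/185)·R3: [0, 0, 0, -17/37, -806/185, 172/185, 17/37]
R5 ← R5 − (94/185)·R3: [0, 0, 0, 31/37, 634/185, 52/185, -31/37]
R5 ← R5 + (31/17)·R4: [0, 0, 0, 0, -384/85, 168/85, 0]
The echelon form has 5 nonzero rows, and every pivot lies in the first 6 columns, so rank(A) = rank([A|b]) = 5.
The system is consistent.
rank = 5 < 6 unknowns, so there are infinitely many solutions.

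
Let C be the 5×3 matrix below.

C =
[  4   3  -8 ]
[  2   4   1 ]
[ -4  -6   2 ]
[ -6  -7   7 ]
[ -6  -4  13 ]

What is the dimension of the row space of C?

2

Row reduce to echelon form.
R2 ← R2 − (1/2)·R1: [0, 5/2, 5]
R3 ← R3 + R1: [0, -3, -6]
R4 ← R4 + (3/2)·R1: [0, -5/2, -5]
R5 ← R5 + (3/2)·R1: [0, 1/2, 1]
R3 ← R3 + (6/5)·R2: [0, 0, 0]
R4 ← R4 + R2: [0, 0, 0]
R5 ← R5 − (1/5)·R2: [0, 0, 0]
Echelon form has 2 nonzero rows, so rank(C) = 2.
The row space has dimension equal to the rank: 2.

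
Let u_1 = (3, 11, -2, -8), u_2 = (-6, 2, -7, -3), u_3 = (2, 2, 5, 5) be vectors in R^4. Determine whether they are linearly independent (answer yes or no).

yes

Form the matrix with these vectors as rows and row reduce.
R2 ← R2 + (2)·R1: [0, 24, -11, -19]
R3 ← R3 − (2/3)·R1: [0, -16/3, 19/3, 31/3]
R3 ← R3 + (2/9)·R2: [0, 0, 35/9, 55/9]
3 nonzero rows, so the 3 vectors span a space of dimension 3.
Since 3 = 3, the vectors are linearly independent.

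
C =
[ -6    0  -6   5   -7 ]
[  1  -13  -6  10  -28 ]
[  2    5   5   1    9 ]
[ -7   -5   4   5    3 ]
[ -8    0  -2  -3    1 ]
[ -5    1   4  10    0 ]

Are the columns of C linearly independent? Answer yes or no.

yes

Row reduce C to echelon form.
R2 ← R2 + (1/6)·R1: [0, -13, -7, 65/6, -175/6]
R3 ← R3 + (1/3)·R1: [0, 5, 3, 8/3, 20/3]
R4 ← R4 − (7/6)·R1: [0, -5, 11, -5/6, 67/6]
R5 ← R5 − (4/3)·R1: [0, 0, 6, -29/3, 31/3]
R6 ← R6 − (5/6)·R1: [0, 1, 9, 35/6, 35/6]
R3 ← R3 + (5/13)·R2: [0, 0, 4/13, 41/6, -355/78]
R4 ← R4 − (5/13)·R2: [0, 0, 178/13, -5, 291/13]
R6 ← R6 + (1/13)·R2: [0, 0, 110/13, 20/3, 140/39]
R4 ← R4 − (89/2)·R3: [0, 0, 0, -3709/12, 2699/12]
R5 ← R5 − (39/2)·R3: [0, 0, 0, -1715/12, 1189/12]
R6 ← R6 − (55/2)·R3: [0, 0, 0, -725/4, 515/4]
R5 ← R5 − (1715/3709)·R4: [0, 0, 0, 0, -18232/3709]
R6 ← R6 − (2175/3709)·R4: [0, 0, 0, 0, -11660/3709]
R6 ← R6 − (55/86)·R5: [0, 0, 0, 0, 0]
5 pivots among 5 columns.
Every column is a pivot column, so the columns are linearly independent.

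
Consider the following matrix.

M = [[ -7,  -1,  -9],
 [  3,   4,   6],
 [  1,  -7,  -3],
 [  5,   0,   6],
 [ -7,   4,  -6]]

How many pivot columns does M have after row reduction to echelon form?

2

Row reduce to echelon form.
R2 ← R2 + (3/7)·R1: [0, 25/7, 15/7]
R3 ← R3 + (1/7)·R1: [0, -50/7, -30/7]
R4 ← R4 + (5/7)·R1: [0, -5/7, -3/7]
R5 ← R5 − R1: [0, 5, 3]
R3 ← R3 + (2)·R2: [0, 0, 0]
R4 ← R4 + (1/5)·R2: [0, 0, 0]
R5 ← R5 − (7/5)·R2: [0, 0, 0]
Echelon form has 2 nonzero rows, so rank(M) = 2.
Each nonzero row contributes one pivot column: 2 pivot columns.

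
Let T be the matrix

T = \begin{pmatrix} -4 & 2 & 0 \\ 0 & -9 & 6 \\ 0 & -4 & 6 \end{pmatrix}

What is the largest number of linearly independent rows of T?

Row reduce to echelon form.
R3 ← R3 − (4/9)·R2: [0, 0, 10/3]
Echelon form has 3 nonzero rows, so rank(T) = 3.
The rank gives the maximum number of linearly independent rows: 3.

3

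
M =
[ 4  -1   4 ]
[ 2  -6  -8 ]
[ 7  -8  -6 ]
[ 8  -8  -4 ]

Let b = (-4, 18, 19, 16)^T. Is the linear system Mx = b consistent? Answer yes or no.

yes

Row reduce the augmented matrix [M | b].
R2 ← R2 − (1/2)·R1: [0, -11/2, -10, 20]
R3 ← R3 − (7/4)·R1: [0, -25/4, -13, 26]
R4 ← R4 − (2)·R1: [0, -6, -12, 24]
R3 ← R3 − (25/22)·R2: [0, 0, -18/11, 36/11]
R4 ← R4 − (12/11)·R2: [0, 0, -12/11, 24/11]
R4 ← R4 − (2/3)·R3: [0, 0, 0, 0]
The echelon form has 3 nonzero rows, and every pivot lies in the first 3 columns, so rank(M) = rank([M|b]) = 3.
The system is consistent.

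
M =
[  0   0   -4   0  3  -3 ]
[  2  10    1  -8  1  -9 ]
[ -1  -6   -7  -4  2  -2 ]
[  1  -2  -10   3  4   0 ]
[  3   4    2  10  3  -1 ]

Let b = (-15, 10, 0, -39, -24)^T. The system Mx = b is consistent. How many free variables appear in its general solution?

Row reduce the augmented matrix [M | b].
Swap R1 ↔ R2
R3 ← R3 + (1/2)·R1: [0, -1, -13/2, -8, 5/2, -13/2, 5]
R4 ← R4 − (1/2)·R1: [0, -7, -21/2, 7, 7/2, 9/2, -44]
R5 ← R5 − (3/2)·R1: [0, -11, 1/2, 22, 3/2, 25/2, -39]
Swap R2 ↔ R3
R4 ← R4 − (7)·R2: [0, 0, 35, 63, -14, 50, -79]
R5 ← R5 − (11)·R2: [0, 0, 72, 110, -26, 84, -94]
R4 ← R4 + (35/4)·R3: [0, 0, 0, 63, 49/4, 95/4, -841/4]
R5 ← R5 + (18)·R3: [0, 0, 0, 110, 28, 30, -364]
R5 ← R5 − (110/63)·R4: [0, 0, 0, 0, 119/18, -1445/126, 391/126]
The echelon form has 5 nonzero rows, and every pivot lies in the first 6 columns, so rank(M) = rank([M|b]) = 5.
The system is consistent.
Free variables = (unknowns) − (rank) = 6 − 5 = 1.

1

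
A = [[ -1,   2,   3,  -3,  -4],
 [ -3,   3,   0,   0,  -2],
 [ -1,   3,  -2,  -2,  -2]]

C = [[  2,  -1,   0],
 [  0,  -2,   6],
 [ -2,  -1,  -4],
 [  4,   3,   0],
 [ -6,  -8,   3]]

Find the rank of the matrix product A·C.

3

First compute AC:
[[  4,  17, -12],
 [  6,  13,  12],
 [  6,   7,  20]]
Now row reduce the product.
R2 ← R2 − (3/2)·R1: [0, -25/2, 30]
R3 ← R3 − (3/2)·R1: [0, -37/2, 38]
R3 ← R3 − (37/25)·R2: [0, 0, -32/5]
3 nonzero rows, so rank(AC) = 3.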